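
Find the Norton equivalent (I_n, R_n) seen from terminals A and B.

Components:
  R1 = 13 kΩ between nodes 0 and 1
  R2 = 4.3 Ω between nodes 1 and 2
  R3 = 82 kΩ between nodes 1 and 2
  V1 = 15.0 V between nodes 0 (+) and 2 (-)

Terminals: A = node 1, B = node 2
Find the Thévenin equivalent first; then I_n = V_th/R_th and R_n = R_th.
Step 1 — V_th is the open-circuit voltage V_A - V_B (nothing connected across the terminals).
Nodal analysis, taking node 2 as the 0 V reference.
Source V1 fixes V_0 = 15 V.
KCL at each unknown node (sum of currents leaving = 0; resistances in Ω):
  Node 1: (V_1 - 15)/13000 + (V_1 - 0)/4.3 + (V_1 - 0)/82000 = 0
Collecting terms: 0.2326 × V_1 = 0.001154  =>  V_1 = 0.00496 V
V_th = V_1 - V_2 = 0.00496 - 0 = 0.00496 V
Step 2 — R_th: zero the source — replace V1 by a short circuit (node 2 merges into node 0) — and find the resistance seen between A (node 1) and B (node 0).
Reduce the network between node 1 (A) and node 0 (B) by series/parallel combination:
  Rp1 = R1 ‖ R2 ‖ R3 (parallel, all between nodes 0 and 1) = 1/(1/13000 + 1/4.3 + 1/82000) = 4.298 Ω
R_th = 4.298 Ω
I_n = V_th/R_th = 0.00496/4.298 = 0.001154 A, and R_n = R_th = 4.298 Ω

Final answer: I_n = 0.001154 A, R_n = 4.298 Ω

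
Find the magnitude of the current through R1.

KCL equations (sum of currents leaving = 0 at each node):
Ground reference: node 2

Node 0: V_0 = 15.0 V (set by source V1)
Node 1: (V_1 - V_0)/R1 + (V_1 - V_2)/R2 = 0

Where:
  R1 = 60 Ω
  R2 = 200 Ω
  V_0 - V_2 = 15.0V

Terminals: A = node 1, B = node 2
Nodal analysis, taking node 2 as the 0 V reference.
Source V1 fixes V_0 = 15 V.
KCL at each unknown node (sum of currents leaving = 0; resistances in Ω):
  Node 1: (V_1 - 15)/60 + (V_1 - 0)/200 = 0
Collecting terms: 0.02167 × V_1 = 0.25  =>  V_1 = 11.54 V
I_R1 = (V_0 - V_1)/R1 = (15 - 11.54)/60 = 0.05769 A
|I_R1| = 0.05769 A

Final answer: |I_R1| = 0.05769 A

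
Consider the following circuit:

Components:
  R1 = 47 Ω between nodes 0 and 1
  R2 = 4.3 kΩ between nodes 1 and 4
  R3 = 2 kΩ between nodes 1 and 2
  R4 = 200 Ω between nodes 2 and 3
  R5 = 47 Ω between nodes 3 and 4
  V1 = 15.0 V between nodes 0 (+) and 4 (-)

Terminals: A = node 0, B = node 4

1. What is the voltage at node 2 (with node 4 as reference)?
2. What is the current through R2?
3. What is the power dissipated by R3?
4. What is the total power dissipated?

Nodal analysis, taking node 4 as the 0 V reference.
Source V1 fixes V_0 = 15 V.
KCL at each unknown node (sum of currents leaving = 0; resistances in Ω):
  Node 1: (V_1 - 15)/47 + (V_1 - 0)/4300 + (V_1 - V_2)/2000 = 0
  Node 2: (V_2 - V_1)/2000 + (V_2 - V_3)/200 = 0
  Node 3: (V_3 - V_2)/200 + (V_3 - 0)/47 = 0
Collecting terms (coefficients in siemens):
  0.02201·V_1 - 0.0005·V_2 = 0.3191
  0.0055·V_2 - 0.0005·V_1 - 0.005·V_3 = 0
  0.02628·V_3 - 0.005·V_2 = 0
Solving these 3 simultaneous equations (Gaussian elimination) gives:
  V_1 = 14.54 V, V_2 = 1.598 V, V_3 = 0.3041 V
Part 1:
  Read off the nodal solution: V_2 = 1.598 V
Part 2:
  I_R2 = (V_1 - V_4)/R2 = (14.54 - 0)/4300 = 0.003381 A
  Magnitude: I_R2 = 0.003381 A
Part 3:
  I_R3 = (V_1 - V_2)/R3 = (14.54 - 1.598)/2000 = 0.00647 A
  P_R3 = I_R3² × R3 = (0.00647)² × 2000 = 0.08371 W
Part 4:
  Power in each resistor, P = (ΔV)²/R:
    P_R1 = (15 - 14.54)²/47 = 0.00456 W
    P_R2 = (14.54 - 0)²/4300 = 0.04915 W
    P_R3 = (14.54 - 1.598)²/2000 = 0.08371 W
    P_R4 = (1.598 - 0.3041)²/200 = 0.008371 W
    P_R5 = (0.3041 - 0)²/47 = 0.001967 W
  P_total = P_R1 + P_R2 + P_R3 + P_R4 + P_R5 = 0.1478 W

Final answers:
1. V_2 = 1.598 V
2. I_R2 = 0.003381 A
3. P_R3 = 0.08371 W
4. P_total = 0.1478 W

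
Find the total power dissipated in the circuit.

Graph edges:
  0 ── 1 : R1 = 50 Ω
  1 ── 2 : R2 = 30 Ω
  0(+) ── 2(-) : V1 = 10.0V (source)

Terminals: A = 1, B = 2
Nodal analysis, taking node 2 as the 0 V reference.
Source V1 fixes V_0 = 10 V.
KCL at each unknown node (sum of currents leaving = 0; resistances in Ω):
  Node 1: (V_1 - 10)/50 + (V_1 - 0)/30 = 0
Collecting terms: 0.05333 × V_1 = 0.2  =>  V_1 = 3.75 V
Power in each resistor, P = (ΔV)²/R:
  P_R1 = (10 - 3.75)²/50 = 0.7812 W
  P_R2 = (3.75 - 0)²/30 = 0.4688 W
P_total = P_R1 + P_R2 = 1.25 W

Final answer: 1.25 W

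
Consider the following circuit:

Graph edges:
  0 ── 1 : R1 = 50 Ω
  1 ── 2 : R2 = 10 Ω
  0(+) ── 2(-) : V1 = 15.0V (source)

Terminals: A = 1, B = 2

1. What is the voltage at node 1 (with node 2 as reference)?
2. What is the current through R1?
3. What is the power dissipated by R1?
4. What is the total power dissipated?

Nodal analysis, taking node 2 as the 0 V reference.
Source V1 fixes V_0 = 15 V.
KCL at each unknown node (sum of currents leaving = 0; resistances in Ω):
  Node 1: (V_1 - 15)/50 + (V_1 - 0)/10 = 0
Collecting terms: 0.12 × V_1 = 0.3  =>  V_1 = 2.5 V
Part 1:
  Read off the nodal solution: V_1 = 2.5 V
Part 2:
  I_R1 = (V_0 - V_1)/R1 = (15 - 2.5)/50 = 0.25 A
  Magnitude: I_R1 = 0.25 A
Part 3:
  I_R1 = (V_0 - V_1)/R1 = (15 - 2.5)/50 = 0.25 A
  P_R1 = I_R1² × R1 = (0.25)² × 50 = 3.125 W
Part 4:
  Power in each resistor, P = (ΔV)²/R:
    P_R1 = (15 - 2.5)²/50 = 3.125 W
    P_R2 = (2.5 - 0)²/10 = 0.625 W
  P_total = P_R1 + P_R2 = 3.75 W

Final answers:
1. V_1 = 2.5 V
2. I_R1 = 0.25 A
3. P_R1 = 3.125 W
4. P_total = 3.75 W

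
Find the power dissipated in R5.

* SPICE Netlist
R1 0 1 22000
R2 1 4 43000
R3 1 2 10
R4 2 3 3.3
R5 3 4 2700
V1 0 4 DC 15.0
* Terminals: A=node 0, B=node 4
Nodal analysis, taking node 4 as the 0 V reference.
Source V1 fixes V_0 = 15 V.
KCL at each unknown node (sum of currents leaving = 0; resistances in Ω):
  Node 1: (V_1 - 15)/22000 + (V_1 - 0)/43000 + (V_1 - V_2)/10 = 0
  Node 2: (V_2 - V_1)/10 + (V_2 - V_3)/3.3 = 0
  Node 3: (V_3 - V_2)/3.3 + (V_3 - 0)/2700 = 0
Collecting terms (coefficients in siemens):
  0.1001·V_1 - 0.1·V_2 = 0.0006818
  0.403·V_2 - 0.1·V_1 - 0.303·V_3 = 0
  0.3034·V_3 - 0.303·V_2 = 0
Solving these 3 simultaneous equations (Gaussian elimination) gives:
  V_1 = 1.559 V, V_2 = 1.554 V, V_3 = 1.552 V
I_R5 = (V_3 - V_4)/R5 = (1.552 - 0)/2700 = 0.0005747 A
P_R5 = I_R5² × R5 = (0.0005747)² × 2700 = 0.0008917 W

Final answer: 0.0008917 W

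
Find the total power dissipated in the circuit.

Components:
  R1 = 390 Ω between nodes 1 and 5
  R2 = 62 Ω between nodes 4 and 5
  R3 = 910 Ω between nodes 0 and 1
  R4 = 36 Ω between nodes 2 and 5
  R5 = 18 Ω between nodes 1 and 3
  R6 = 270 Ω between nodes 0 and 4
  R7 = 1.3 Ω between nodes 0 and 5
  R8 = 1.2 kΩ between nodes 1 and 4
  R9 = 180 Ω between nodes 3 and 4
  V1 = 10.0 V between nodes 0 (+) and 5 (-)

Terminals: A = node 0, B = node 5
Nodal analysis, taking node 5 as the 0 V reference.
Source V1 fixes V_0 = 10 V.
KCL at each unknown node (sum of currents leaving = 0; resistances in Ω):
  Node 1: (V_1 - 0)/390 + (V_1 - 10)/910 + (V_1 - V_3)/18 + (V_1 - V_4)/1200 = 0
  Node 2: (V_2 - 0)/36 = 0
  Node 3: (V_3 - V_1)/18 + (V_3 - V_4)/180 = 0
  Node 4: (V_4 - 0)/62 + (V_4 - 10)/270 + (V_4 - V_1)/1200 + (V_4 - V_3)/180 = 0
Collecting terms (coefficients in siemens):
  0.06005·V_1 - 0.05556·V_3 - 0.0008333·V_4 = 0.01099
  0.02778·V_2 = 0
  0.06111·V_3 - 0.05556·V_1 - 0.005556·V_4 = 0
  0.02622·V_4 - 0.0008333·V_1 - 0.005556·V_3 = 0.03704
Solving these 4 simultaneous equations (Gaussian elimination) gives:
  V_1 = 2.373 V, V_2 = 0 V, V_3 = 2.338 V, V_4 = 1.983 V
Power in each resistor, P = (ΔV)²/R:
  P_R1 = (2.373 - 0)²/390 = 0.01444 W
  P_R2 = (1.983 - 0)²/62 = 0.06344 W
  P_R3 = (10 - 2.373)²/910 = 0.06392 W
  P_R4 = (0 - 0)²/36 = 0 W
  P_R5 = (2.373 - 2.338)²/18 = 0.00006988 W
  P_R6 = (10 - 1.983)²/270 = 0.238 W
  P_R7 = (10 - 0)²/1.3 = 76.92 W
  P_R8 = (2.373 - 1.983)²/1200 = 0.0001268 W
  P_R9 = (2.338 - 1.983)²/180 = 0.0006988 W
P_total = P_R1 + P_R2 + P_R3 + P_R4 + P_R5 + P_R6 + P_R7 + P_R8 + P_R9 = 77.3 W

Final answer: 77.3 W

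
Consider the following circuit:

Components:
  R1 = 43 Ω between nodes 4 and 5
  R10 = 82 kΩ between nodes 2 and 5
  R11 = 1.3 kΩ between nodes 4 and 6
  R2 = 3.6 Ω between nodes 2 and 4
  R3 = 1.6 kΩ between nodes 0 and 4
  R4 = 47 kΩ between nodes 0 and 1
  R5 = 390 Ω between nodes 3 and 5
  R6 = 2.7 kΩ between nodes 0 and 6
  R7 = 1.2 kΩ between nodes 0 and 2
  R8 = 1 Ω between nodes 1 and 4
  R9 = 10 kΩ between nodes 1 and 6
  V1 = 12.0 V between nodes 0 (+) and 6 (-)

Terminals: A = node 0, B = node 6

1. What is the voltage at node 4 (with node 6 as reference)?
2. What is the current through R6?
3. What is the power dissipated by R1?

Nodal analysis, taking node 6 as the 0 V reference.
Source V1 fixes V_0 = 12 V.
KCL at each unknown node (sum of currents leaving = 0; resistances in Ω):
  Node 1: (V_1 - 12)/47000 + (V_1 - V_4)/1 + (V_1 - 0)/10000 = 0
  Node 2: (V_2 - V_4)/3.6 + (V_2 - 12)/1200 + (V_2 - V_5)/82000 = 0
  Node 3: (V_3 - V_5)/390 = 0
  Node 4: (V_4 - V_5)/43 + (V_4 - V_2)/3.6 + (V_4 - 12)/1600 + (V_4 - V_1)/1 + (V_4 - 0)/1300 = 0
  Node 5: (V_5 - V_4)/43 + (V_5 - V_3)/390 + (V_5 - V_2)/82000 = 0
Collecting terms (coefficients in siemens):
  1·V_1 - 1·V_4 = 0.0002553
  0.2786·V_2 - 0.2778·V_4 - 0.0000122·V_5 = 0.01
  0.002564·V_3 - 0.002564·V_5 = 0
  1.302·V_4 - 1·V_1 - 0.2778·V_2 - 0.02326·V_5 = 0.0075
  0.02583·V_5 - 0.0000122·V_2 - 0.002564·V_3 - 0.02326·V_4 = 0
Solving these 5 simultaneous equations (Gaussian elimination) gives:
  V_1 = 7.554 V, V_2 = 7.568 V, V_3 = 7.555 V, V_4 = 7.555 V
  V_5 = 7.555 V
Part 1:
  Read off the nodal solution: V_4 = 7.555 V
Part 2:
  I_R6 = (V_0 - V_6)/R6 = (12 - 0)/2700 = 0.004444 A
  Magnitude: I_R6 = 0.004444 A
Part 3:
  I_R1 = (V_4 - V_5)/R1 = (7.555 - 7.555)/43 = -0.0000001621 A
  P_R1 = I_R1² × R1 = (-0.0000001621)² × 43 = 0.000000000001129 W

Final answers:
1. V_4 = 7.555 V
2. I_R6 = 0.004444 A
3. P_R1 = 1.129e-12 W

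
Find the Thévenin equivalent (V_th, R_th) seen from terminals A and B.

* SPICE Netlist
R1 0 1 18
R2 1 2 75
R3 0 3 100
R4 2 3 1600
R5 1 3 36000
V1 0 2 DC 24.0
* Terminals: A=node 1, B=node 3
Step 1 — V_th is the open-circuit voltage V_A - V_B (nothing connected across the terminals).
Nodal analysis, taking node 2 as the 0 V reference.
Source V1 fixes V_0 = 24 V.
KCL at each unknown node (sum of currents leaving = 0; resistances in Ω):
  Node 1: (V_1 - 24)/18 + (V_1 - 0)/75 + (V_1 - V_3)/36000 = 0
  Node 3: (V_3 - 24)/100 + (V_3 - 0)/1600 + (V_3 - V_1)/36000 = 0
Collecting terms (coefficients in siemens):
  0.06892·V_1 - 0.00002778·V_3 = 1.333
  0.01065·V_3 - 0.00002778·V_1 = 0.24
Determinant D = (0.06892)(0.01065) - (-0.00002778)(-0.00002778) = 0.0007342
V_1 = [(1.333)(0.01065) - (-0.00002778)(0.24)]/D = 19.36 V
V_3 = [(0.06892)(0.24) - (1.333)(-0.00002778)]/D = 22.58 V
V_th = V_1 - V_3 = 19.36 - 22.58 = -3.224 V
Step 2 — R_th: zero the source — replace V1 by a short circuit (node 2 merges into node 0) — and find the resistance seen between A (node 1) and B (node 3).
Reduce the network between node 1 (A) and node 3 (B) by series/parallel combination:
  Rp1 = R1 ‖ R2 (parallel, both between nodes 0 and 1) = 1/(1/18 + 1/75) = 14.52 Ω
  Rp2 = R3 ‖ R4 (parallel, both between nodes 0 and 3) = 1/(1/100 + 1/1600) = 94.12 Ω
  Rs1 = Rp1 + Rp2 (series, joined only at node 0) = 14.52 + 94.12 = 108.6 Ω
  Rp3 = R5 ‖ Rs1 (parallel, both between nodes 1 and 3) = 1/(1/36000 + 1/108.6) = 108.3 Ω
R_th = 108.3 Ω

Final answer: V_th = -3.224 V, R_th = 108.3 Ω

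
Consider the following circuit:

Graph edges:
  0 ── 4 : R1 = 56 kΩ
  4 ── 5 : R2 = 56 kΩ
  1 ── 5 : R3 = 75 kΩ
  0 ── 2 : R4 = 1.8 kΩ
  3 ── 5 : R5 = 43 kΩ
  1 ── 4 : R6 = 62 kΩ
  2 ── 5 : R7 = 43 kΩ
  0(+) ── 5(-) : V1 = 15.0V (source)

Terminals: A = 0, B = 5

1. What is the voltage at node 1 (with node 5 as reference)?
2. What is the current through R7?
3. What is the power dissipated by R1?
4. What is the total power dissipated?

Nodal analysis, taking node 5 as the 0 V reference.
Source V1 fixes V_0 = 15 V.
KCL at each unknown node (sum of currents leaving = 0; resistances in Ω):
  Node 1: (V_1 - 0)/75000 + (V_1 - V_4)/62000 = 0
  Node 2: (V_2 - 15)/1800 + (V_2 - 0)/43000 = 0
  Node 3: (V_3 - 0)/43000 = 0
  Node 4: (V_4 - 15)/56000 + (V_4 - 0)/56000 + (V_4 - V_1)/62000 = 0
Collecting terms (coefficients in siemens):
  0.00002946·V_1 - 0.00001613·V_4 = 0
  0.0005788·V_2 = 0.008333
  0.00002326·V_3 = 0
  0.00005184·V_4 - 0.00001613·V_1 = 0.0002679
Solving these 4 simultaneous equations (Gaussian elimination) gives:
  V_1 = 3.409 V, V_2 = 14.4 V, V_3 = 0 V, V_4 = 6.227 V
Part 1:
  Read off the nodal solution: V_1 = 3.409 V
Part 2:
  I_R7 = (V_2 - V_5)/R7 = (14.4 - 0)/43000 = 0.0003348 A
  Magnitude: I_R7 = 0.0003348 A
Part 3:
  I_R1 = (V_0 - V_4)/R1 = (15 - 6.227)/56000 = 0.0001567 A
  P_R1 = I_R1² × R1 = (0.0001567)² × 56000 = 0.001374 W
Part 4:
  Power in each resistor, P = (ΔV)²/R:
    P_R1 = (15 - 6.227)²/56000 = 0.001374 W
    P_R2 = (6.227 - 0)²/56000 = 0.0006925 W
    P_R3 = (3.409 - 0)²/75000 = 0.000155 W
    P_R4 = (15 - 14.4)²/1800 = 0.0002018 W
    P_R5 = (0 - 0)²/43000 = 0 W
    P_R6 = (3.409 - 6.227)²/62000 = 0.0001281 W
    P_R7 = (14.4 - 0)²/43000 = 0.004821 W
  P_total = P_R1 + P_R2 + P_R3 + P_R4 + P_R5 + P_R6 + P_R7 = 0.007372 W

Final answers:
1. V_1 = 3.409 V
2. I_R7 = 0.0003348 A
3. P_R1 = 0.001374 W
4. P_total = 0.007372 W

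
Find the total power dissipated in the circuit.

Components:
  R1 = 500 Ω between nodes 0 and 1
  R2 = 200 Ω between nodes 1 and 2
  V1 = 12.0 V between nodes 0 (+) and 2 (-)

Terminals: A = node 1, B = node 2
Nodal analysis, taking node 2 as the 0 V reference.
Source V1 fixes V_0 = 12 V.
KCL at each unknown node (sum of currents leaving = 0; resistances in Ω):
  Node 1: (V_1 - 12)/500 + (V_1 - 0)/200 = 0
Collecting terms: 0.007 × V_1 = 0.024  =>  V_1 = 3.429 V
Power in each resistor, P = (ΔV)²/R:
  P_R1 = (12 - 3.429)²/500 = 0.1469 W
  P_R2 = (3.429 - 0)²/200 = 0.05878 W
P_total = P_R1 + P_R2 = 0.2057 W

Final answer: 0.2057 W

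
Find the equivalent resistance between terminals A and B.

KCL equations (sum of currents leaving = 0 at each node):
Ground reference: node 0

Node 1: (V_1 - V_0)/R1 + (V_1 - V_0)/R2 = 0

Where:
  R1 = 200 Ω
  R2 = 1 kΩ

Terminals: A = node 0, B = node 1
Reduce the network between node 0 (A) and node 1 (B) by series/parallel combination:
  Rp1 = R1 ‖ R2 (parallel, both between nodes 0 and 1) = 1/(1/200 + 1/1000) = 166.7 Ω
R_eq = 166.7 Ω

Final answer: 166.7 Ω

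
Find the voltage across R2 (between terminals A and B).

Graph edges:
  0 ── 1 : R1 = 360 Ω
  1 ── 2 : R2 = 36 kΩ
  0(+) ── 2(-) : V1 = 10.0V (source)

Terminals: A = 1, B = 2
R1 and R2 are in series across V1 (node 0 → node 1 → node 2), and the output A–B is taken across R2, so this is a voltage divider.
Series current: I = V1/(R1 + R2) = 10/(360 + 36000) = 10/36360 = 0.000275 A
V_R2 = I × R2 = V1 × R2/(R1 + R2) = 10 × 36000/36360 = 9.901 V

Final answer: 9.901 V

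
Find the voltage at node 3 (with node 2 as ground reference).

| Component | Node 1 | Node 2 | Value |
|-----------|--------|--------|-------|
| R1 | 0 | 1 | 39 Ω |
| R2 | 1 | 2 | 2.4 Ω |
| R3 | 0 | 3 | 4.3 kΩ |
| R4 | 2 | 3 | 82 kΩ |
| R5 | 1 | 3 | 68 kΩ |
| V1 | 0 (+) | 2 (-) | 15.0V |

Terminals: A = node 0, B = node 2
Nodal analysis, taking node 2 as the 0 V reference.
Source V1 fixes V_0 = 15 V.
KCL at each unknown node (sum of currents leaving = 0; resistances in Ω):
  Node 1: (V_1 - 15)/39 + (V_1 - 0)/2.4 + (V_1 - V_3)/68000 = 0
  Node 3: (V_3 - 15)/4300 + (V_3 - 0)/82000 + (V_3 - V_1)/68000 = 0
Collecting terms (coefficients in siemens):
  0.4423·V_1 - 0.00001471·V_3 = 0.3846
  0.0002595·V_3 - 0.00001471·V_1 = 0.003488
Determinant D = (0.4423)(0.0002595) - (-0.00001471)(-0.00001471) = 0.0001148
V_1 = [(0.3846)(0.0002595) - (-0.00001471)(0.003488)]/D = 0.87 V
V_3 = [(0.4423)(0.003488) - (0.3846)(-0.00001471)]/D = 13.49 V
The requested potential is V_3 = 13.49 V.

Final answer: V_3 = 13.49 V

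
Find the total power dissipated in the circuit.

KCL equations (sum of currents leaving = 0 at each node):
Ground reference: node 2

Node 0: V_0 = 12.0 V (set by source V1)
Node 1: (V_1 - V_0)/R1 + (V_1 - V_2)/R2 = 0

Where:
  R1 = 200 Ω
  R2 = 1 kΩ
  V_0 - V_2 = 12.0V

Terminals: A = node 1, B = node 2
Nodal analysis, taking node 2 as the 0 V reference.
Source V1 fixes V_0 = 12 V.
KCL at each unknown node (sum of currents leaving = 0; resistances in Ω):
  Node 1: (V_1 - 12)/200 + (V_1 - 0)/1000 = 0
Collecting terms: 0.006 × V_1 = 0.06  =>  V_1 = 10 V
Power in each resistor, P = (ΔV)²/R:
  P_R1 = (12 - 10)²/200 = 0.02 W
  P_R2 = (10 - 0)²/1000 = 0.1 W
P_total = P_R1 + P_R2 = 0.12 W

Final answer: 0.12 W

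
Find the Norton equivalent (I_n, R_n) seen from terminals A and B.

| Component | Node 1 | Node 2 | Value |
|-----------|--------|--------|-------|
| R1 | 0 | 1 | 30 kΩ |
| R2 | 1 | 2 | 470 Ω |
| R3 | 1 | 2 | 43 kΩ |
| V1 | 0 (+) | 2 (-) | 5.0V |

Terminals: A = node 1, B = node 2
Find the Thévenin equivalent first; then I_n = V_th/R_th and R_n = R_th.
Step 1 — V_th is the open-circuit voltage V_A - V_B (nothing connected across the terminals).
Nodal analysis, taking node 2 as the 0 V reference.
Source V1 fixes V_0 = 5 V.
KCL at each unknown node (sum of currents leaving = 0; resistances in Ω):
  Node 1: (V_1 - 5)/30000 + (V_1 - 0)/470 + (V_1 - 0)/43000 = 0
Collecting terms: 0.002184 × V_1 = 0.0001667  =>  V_1 = 0.0763 V
V_th = V_1 - V_2 = 0.0763 - 0 = 0.0763 V
Step 2 — R_th: zero the source — replace V1 by a short circuit (node 2 merges into node 0) — and find the resistance seen between A (node 1) and B (node 0).
Reduce the network between node 1 (A) and node 0 (B) by series/parallel combination:
  Rp1 = R1 ‖ R2 ‖ R3 (parallel, all between nodes 0 and 1) = 1/(1/30000 + 1/470 + 1/43000) = 457.8 Ω
R_th = 457.8 Ω
I_n = V_th/R_th = 0.0763/457.8 = 0.0001667 A, and R_n = R_th = 457.8 Ω

Final answer: I_n = 0.0001667 A, R_n = 457.8 Ω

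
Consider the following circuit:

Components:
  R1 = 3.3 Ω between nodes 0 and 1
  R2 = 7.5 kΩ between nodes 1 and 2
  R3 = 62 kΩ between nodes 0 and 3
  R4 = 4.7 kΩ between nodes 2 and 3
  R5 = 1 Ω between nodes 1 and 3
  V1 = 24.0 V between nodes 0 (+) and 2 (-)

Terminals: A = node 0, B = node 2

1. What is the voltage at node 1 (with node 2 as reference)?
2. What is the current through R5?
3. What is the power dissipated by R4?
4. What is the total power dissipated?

Nodal analysis, taking node 2 as the 0 V reference.
Source V1 fixes V_0 = 24 V.
KCL at each unknown node (sum of currents leaving = 0; resistances in Ω):
  Node 1: (V_1 - 24)/3.3 + (V_1 - 0)/7500 + (V_1 - V_3)/1 = 0
  Node 3: (V_3 - 24)/62000 + (V_3 - 0)/4700 + (V_3 - V_1)/1 = 0
Collecting terms (coefficients in siemens):
  1.303·V_1 - 1·V_3 = 7.273
  1·V_3 - 1·V_1 = 0.0003871
Determinant D = (1.303)(1) - (-1)(-1) = 0.3035
V_1 = [(7.273)(1) - (-1)(0.0003871)]/D = 23.97 V
V_3 = [(1.303)(0.0003871) - (7.273)(-1)]/D = 23.97 V
Part 1:
  Read off the nodal solution: V_1 = 23.97 V
Part 2:
  I_R5 = (V_1 - V_3)/R5 = (23.97 - 23.97)/1 = 0.005099 A
  Magnitude: I_R5 = 0.005099 A
Part 3:
  I_R4 = (V_2 - V_3)/R4 = (0 - 23.97)/4700 = -0.005099 A
  P_R4 = I_R4² × R4 = (-0.005099)² × 4700 = 0.1222 W
Part 4:
  Power in each resistor, P = (ΔV)²/R:
    P_R1 = (24 - 23.97)²/3.3 = 0.0002271 W
    P_R2 = (23.97 - 0)²/7500 = 0.07662 W
    P_R3 = (24 - 23.97)²/62000 = 0.00000001701 W
    P_R4 = (0 - 23.97)²/4700 = 0.1222 W
    P_R5 = (23.97 - 23.97)²/1 = 0.000026 W
  P_total = P_R1 + P_R2 + P_R3 + P_R4 + P_R5 = 0.1991 W

Final answers:
1. V_1 = 23.97 V
2. I_R5 = 0.005099 A
3. P_R4 = 0.1222 W
4. P_total = 0.1991 W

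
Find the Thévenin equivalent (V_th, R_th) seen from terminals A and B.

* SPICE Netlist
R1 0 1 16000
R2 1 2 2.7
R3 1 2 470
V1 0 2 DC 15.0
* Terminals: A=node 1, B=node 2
Step 1 — V_th is the open-circuit voltage V_A - V_B (nothing connected across the terminals).
Nodal analysis, taking node 2 as the 0 V reference.
Source V1 fixes V_0 = 15 V.
KCL at each unknown node (sum of currents leaving = 0; resistances in Ω):
  Node 1: (V_1 - 15)/16000 + (V_1 - 0)/2.7 + (V_1 - 0)/470 = 0
Collecting terms: 0.3726 × V_1 = 0.0009375  =>  V_1 = 0.002516 V
V_th = V_1 - V_2 = 0.002516 - 0 = 0.002516 V
Step 2 — R_th: zero the source — replace V1 by a short circuit (node 2 merges into node 0) — and find the resistance seen between A (node 1) and B (node 0).
Reduce the network between node 1 (A) and node 0 (B) by series/parallel combination:
  Rp1 = R1 ‖ R2 ‖ R3 (parallel, all between nodes 0 and 1) = 1/(1/16000 + 1/2.7 + 1/470) = 2.684 Ω
R_th = 2.684 Ω

Final answer: V_th = 0.002516 V, R_th = 2.684 Ω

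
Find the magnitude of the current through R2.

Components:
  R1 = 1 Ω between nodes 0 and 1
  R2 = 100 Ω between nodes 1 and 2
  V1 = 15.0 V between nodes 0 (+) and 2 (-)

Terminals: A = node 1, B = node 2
Nodal analysis, taking node 2 as the 0 V reference.
Source V1 fixes V_0 = 15 V.
KCL at each unknown node (sum of currents leaving = 0; resistances in Ω):
  Node 1: (V_1 - 15)/1 + (V_1 - 0)/100 = 0
Collecting terms: 1.01 × V_1 = 15  =>  V_1 = 14.85 V
I_R2 = (V_1 - V_2)/R2 = (14.85 - 0)/100 = 0.1485 A
|I_R2| = 0.1485 A

Final answer: |I_R2| = 0.1485 A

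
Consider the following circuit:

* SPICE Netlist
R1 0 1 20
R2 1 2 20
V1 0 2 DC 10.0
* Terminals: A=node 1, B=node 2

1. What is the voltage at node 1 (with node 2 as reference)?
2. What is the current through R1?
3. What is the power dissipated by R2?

Nodal analysis, taking node 2 as the 0 V reference.
Source V1 fixes V_0 = 10 V.
KCL at each unknown node (sum of currents leaving = 0; resistances in Ω):
  Node 1: (V_1 - 10)/20 + (V_1 - 0)/20 = 0
Collecting terms: 0.1 × V_1 = 0.5  =>  V_1 = 5 V
Part 1:
  Read off the nodal solution: V_1 = 5 V
Part 2:
  I_R1 = (V_0 - V_1)/R1 = (10 - 5)/20 = 0.25 A
  Magnitude: I_R1 = 0.25 A
Part 3:
  I_R2 = (V_1 - V_2)/R2 = (5 - 0)/20 = 0.25 A
  P_R2 = I_R2² × R2 = (0.25)² × 20 = 1.25 W

Final answers:
1. V_1 = 5 V
2. I_R1 = 0.25 A
3. P_R2 = 1.25 W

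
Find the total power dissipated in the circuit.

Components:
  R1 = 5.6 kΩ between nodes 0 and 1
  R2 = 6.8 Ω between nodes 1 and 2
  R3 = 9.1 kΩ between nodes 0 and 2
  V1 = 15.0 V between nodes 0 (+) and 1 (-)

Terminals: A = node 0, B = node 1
Nodal analysis, taking node 1 as the 0 V reference.
Source V1 fixes V_0 = 15 V.
KCL at each unknown node (sum of currents leaving = 0; resistances in Ω):
  Node 2: (V_2 - 0)/6.8 + (V_2 - 15)/9100 = 0
Collecting terms: 0.1472 × V_2 = 0.001648  =>  V_2 = 0.0112 V
Power in each resistor, P = (ΔV)²/R:
  P_R1 = (15 - 0)²/5600 = 0.04018 W
  P_R2 = (0 - 0.0112)²/6.8 = 0.00001845 W
  P_R3 = (15 - 0.0112)²/9100 = 0.02469 W
P_total = P_R1 + P_R2 + P_R3 = 0.06489 W

Final answer: 0.06489 W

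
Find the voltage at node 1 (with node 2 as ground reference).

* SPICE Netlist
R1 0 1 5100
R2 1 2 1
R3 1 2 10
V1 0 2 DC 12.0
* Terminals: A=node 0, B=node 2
Nodal analysis, taking node 2 as the 0 V reference.
Source V1 fixes V_0 = 12 V.
KCL at each unknown node (sum of currents leaving = 0; resistances in Ω):
  Node 1: (V_1 - 12)/5100 + (V_1 - 0)/1 + (V_1 - 0)/10 = 0
Collecting terms: 1.1 × V_1 = 0.002353  =>  V_1 = 0.002139 V
The requested potential is V_1 = 0.002139 V.

Final answer: V_1 = 0.002139 V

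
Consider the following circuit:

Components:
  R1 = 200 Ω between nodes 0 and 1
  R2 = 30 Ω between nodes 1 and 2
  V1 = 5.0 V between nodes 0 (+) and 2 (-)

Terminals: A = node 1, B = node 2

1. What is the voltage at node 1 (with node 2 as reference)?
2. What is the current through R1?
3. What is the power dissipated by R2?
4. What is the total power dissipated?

Nodal analysis, taking node 2 as the 0 V reference.
Source V1 fixes V_0 = 5 V.
KCL at each unknown node (sum of currents leaving = 0; resistances in Ω):
  Node 1: (V_1 - 5)/200 + (V_1 - 0)/30 = 0
Collecting terms: 0.03833 × V_1 = 0.025  =>  V_1 = 0.6522 V
Part 1:
  Read off the nodal solution: V_1 = 0.6522 V
Part 2:
  I_R1 = (V_0 - V_1)/R1 = (5 - 0.6522)/200 = 0.02174 A
  Magnitude: I_R1 = 0.02174 A
Part 3:
  I_R2 = (V_1 - V_2)/R2 = (0.6522 - 0)/30 = 0.02174 A
  P_R2 = I_R2² × R2 = (0.02174)² × 30 = 0.01418 W
Part 4:
  Power in each resistor, P = (ΔV)²/R:
    P_R1 = (5 - 0.6522)²/200 = 0.09452 W
    P_R2 = (0.6522 - 0)²/30 = 0.01418 W
  P_total = P_R1 + P_R2 = 0.1087 W

Final answers:
1. V_1 = 0.6522 V
2. I_R1 = 0.02174 A
3. P_R2 = 0.01418 W
4. P_total = 0.1087 W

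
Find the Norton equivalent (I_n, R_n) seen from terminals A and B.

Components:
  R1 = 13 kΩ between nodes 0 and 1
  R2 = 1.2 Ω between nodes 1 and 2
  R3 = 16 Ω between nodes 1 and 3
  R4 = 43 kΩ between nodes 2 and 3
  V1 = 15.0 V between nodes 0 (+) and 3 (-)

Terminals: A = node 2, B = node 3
Find the Thévenin equivalent first; then I_n = V_th/R_th and R_n = R_th.
Step 1 — V_th is the open-circuit voltage V_A - V_B (nothing connected across the terminals).
Nodal analysis, taking node 3 as the 0 V reference.
Source V1 fixes V_0 = 15 V.
KCL at each unknown node (sum of currents leaving = 0; resistances in Ω):
  Node 1: (V_1 - 15)/13000 + (V_1 - V_2)/1.2 + (V_1 - 0)/16 = 0
  Node 2: (V_2 - V_1)/1.2 + (V_2 - 0)/43000 = 0
Collecting terms (coefficients in siemens):
  0.8959·V_1 - 0.8333·V_2 = 0.001154
  0.8334·V_2 - 0.8333·V_1 = 0
Determinant D = (0.8959)(0.8334) - (-0.8333)(-0.8333) = 0.05217
V_1 = [(0.001154)(0.8334) - (-0.8333)(0)]/D = 0.01843 V
V_2 = [(0.8959)(0) - (0.001154)(-0.8333)]/D = 0.01843 V
V_th = V_2 - V_3 = 0.01843 - 0 = 0.01843 V
Step 2 — R_th: zero the source — replace V1 by a short circuit (node 3 merges into node 0) — and find the resistance seen between A (node 2) and B (node 0).
Reduce the network between node 2 (A) and node 0 (B) by series/parallel combination:
  Rp1 = R1 ‖ R3 (parallel, both between nodes 0 and 1) = 1/(1/13000 + 1/16) = 15.98 Ω
  Rs1 = R2 + Rp1 (series, joined only at node 1) = 1.2 + 15.98 = 17.18 Ω
  Rp2 = R4 ‖ Rs1 (parallel, both between nodes 0 and 2) = 1/(1/43000 + 1/17.18) = 17.17 Ω
R_th = 17.17 Ω
I_n = V_th/R_th = 0.01843/17.17 = 0.001073 A, and R_n = R_th = 17.17 Ω

Final answer: I_n = 0.001073 A, R_n = 17.17 Ω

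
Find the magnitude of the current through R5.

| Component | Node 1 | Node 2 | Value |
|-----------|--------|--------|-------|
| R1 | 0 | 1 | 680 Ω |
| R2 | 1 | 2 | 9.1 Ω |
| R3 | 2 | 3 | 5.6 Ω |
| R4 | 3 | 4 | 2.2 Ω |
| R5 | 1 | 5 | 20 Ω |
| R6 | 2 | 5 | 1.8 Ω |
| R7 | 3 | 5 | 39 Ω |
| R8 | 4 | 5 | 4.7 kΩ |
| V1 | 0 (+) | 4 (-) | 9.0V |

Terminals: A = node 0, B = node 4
Nodal analysis, taking node 4 as the 0 V reference.
Source V1 fixes V_0 = 9 V.
KCL at each unknown node (sum of currents leaving = 0; resistances in Ω):
  Node 1: (V_1 - 9)/680 + (V_1 - V_2)/9.1 + (V_1 - V_5)/20 = 0
  Node 2: (V_2 - V_1)/9.1 + (V_2 - V_3)/5.6 + (V_2 - V_5)/1.8 = 0
  Node 3: (V_3 - V_2)/5.6 + (V_3 - 0)/2.2 + (V_3 - V_5)/39 = 0
  Node 5: (V_5 - V_1)/20 + (V_5 - V_2)/1.8 + (V_5 - V_3)/39 + (V_5 - 0)/4700 = 0
Collecting terms (coefficients in siemens):
  0.1614·V_1 - 0.1099·V_2 - 0.05·V_5 = 0.01324
  0.844·V_2 - 0.1099·V_1 - 0.1786·V_3 - 0.5556·V_5 = 0
  0.6588·V_3 - 0.1786·V_2 - 0.02564·V_5 = 0
  0.6314·V_5 - 0.05·V_1 - 0.5556·V_2 - 0.02564·V_3 = 0
Solving these 4 simultaneous equations (Gaussian elimination) gives:
  V_1 = 0.1739 V, V_2 = 0.09148 V, V_3 = 0.02851 V, V_5 = 0.09541 V
I_R5 = (V_1 - V_5)/R5 = (0.1739 - 0.09541)/20 = 0.003924 A
|I_R5| = 0.003924 A

Final answer: |I_R5| = 0.003924 A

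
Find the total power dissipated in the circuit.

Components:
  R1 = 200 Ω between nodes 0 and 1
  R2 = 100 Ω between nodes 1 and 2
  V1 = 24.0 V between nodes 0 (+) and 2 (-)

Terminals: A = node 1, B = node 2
Nodal analysis, taking node 2 as the 0 V reference.
Source V1 fixes V_0 = 24 V.
KCL at each unknown node (sum of currents leaving = 0; resistances in Ω):
  Node 1: (V_1 - 24)/200 + (V_1 - 0)/100 = 0
Collecting terms: 0.015 × V_1 = 0.12  =>  V_1 = 8 V
Power in each resistor, P = (ΔV)²/R:
  P_R1 = (24 - 8)²/200 = 1.28 W
  P_R2 = (8 - 0)²/100 = 0.64 W
P_total = P_R1 + P_R2 = 1.92 W

Final answer: 1.92 W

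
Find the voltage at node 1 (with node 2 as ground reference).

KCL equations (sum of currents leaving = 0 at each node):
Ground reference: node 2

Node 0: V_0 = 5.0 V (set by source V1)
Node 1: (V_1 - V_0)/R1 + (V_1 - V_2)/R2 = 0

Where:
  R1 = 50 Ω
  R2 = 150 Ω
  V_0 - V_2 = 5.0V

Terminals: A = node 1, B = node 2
Nodal analysis, taking node 2 as the 0 V reference.
Source V1 fixes V_0 = 5 V.
KCL at each unknown node (sum of currents leaving = 0; resistances in Ω):
  Node 1: (V_1 - 5)/50 + (V_1 - 0)/150 = 0
Collecting terms: 0.02667 × V_1 = 0.1  =>  V_1 = 3.75 V
The requested potential is V_1 = 3.75 V.

Final answer: V_1 = 3.75 V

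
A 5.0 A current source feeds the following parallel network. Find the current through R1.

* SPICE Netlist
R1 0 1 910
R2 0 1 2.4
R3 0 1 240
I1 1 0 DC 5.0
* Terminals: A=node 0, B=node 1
All resistors sit directly between nodes 0 and 1, so they are in parallel and share one voltage V; the full source current 5 A splits among them.
1/R_par = 1/910 + 1/2.4 + 1/240 = 0.4219 S  =>  R_par = 2.37 Ω
V = I × R_par = 5 × 2.37 = 11.85 V
I_R1 = V/R1 = 11.85/910 = 0.01302 A

Final answer: 0.01302 A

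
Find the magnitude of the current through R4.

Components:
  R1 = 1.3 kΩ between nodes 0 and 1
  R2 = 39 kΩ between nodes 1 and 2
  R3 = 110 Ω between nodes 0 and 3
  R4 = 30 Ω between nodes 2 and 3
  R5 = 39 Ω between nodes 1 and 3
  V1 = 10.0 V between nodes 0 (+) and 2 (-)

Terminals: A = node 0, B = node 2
Nodal analysis, taking node 2 as the 0 V reference.
Source V1 fixes V_0 = 10 V.
KCL at each unknown node (sum of currents leaving = 0; resistances in Ω):
  Node 1: (V_1 - 10)/1300 + (V_1 - 0)/39000 + (V_1 - V_3)/39 = 0
  Node 3: (V_3 - 10)/110 + (V_3 - 0)/30 + (V_3 - V_1)/39 = 0
Collecting terms (coefficients in siemens):
  0.02644·V_1 - 0.02564·V_3 = 0.007692
  0.06807·V_3 - 0.02564·V_1 = 0.09091
Determinant D = (0.02644)(0.06807) - (-0.02564)(-0.02564) = 0.001142
V_1 = [(0.007692)(0.06807) - (-0.02564)(0.09091)]/D = 2.5 V
V_3 = [(0.02644)(0.09091) - (0.007692)(-0.02564)]/D = 2.277 V
I_R4 = (V_2 - V_3)/R4 = (0 - 2.277)/30 = -0.07591 A
|I_R4| = 0.07591 A

Final answer: |I_R4| = 0.07591 A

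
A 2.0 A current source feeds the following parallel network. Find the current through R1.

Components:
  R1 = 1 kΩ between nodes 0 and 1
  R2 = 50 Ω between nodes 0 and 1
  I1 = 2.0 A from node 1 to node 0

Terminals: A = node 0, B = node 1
All resistors sit directly between nodes 0 and 1, so they are in parallel and share one voltage V; the full source current 2 A splits among them.
1/R_par = 1/1000 + 1/50 = 0.021 S  =>  R_par = 47.62 Ω
V = I × R_par = 2 × 47.62 = 95.24 V
I_R1 = V/R1 = 95.24/1000 = 0.09524 A

Final answer: 0.09524 A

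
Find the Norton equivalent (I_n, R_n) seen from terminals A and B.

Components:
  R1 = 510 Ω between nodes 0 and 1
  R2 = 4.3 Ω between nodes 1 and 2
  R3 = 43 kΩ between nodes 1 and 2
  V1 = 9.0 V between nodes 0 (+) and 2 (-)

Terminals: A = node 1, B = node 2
Find the Thévenin equivalent first; then I_n = V_th/R_th and R_n = R_th.
Step 1 — V_th is the open-circuit voltage V_A - V_B (nothing connected across the terminals).
Nodal analysis, taking node 2 as the 0 V reference.
Source V1 fixes V_0 = 9 V.
KCL at each unknown node (sum of currents leaving = 0; resistances in Ω):
  Node 1: (V_1 - 9)/510 + (V_1 - 0)/4.3 + (V_1 - 0)/43000 = 0
Collecting terms: 0.2345 × V_1 = 0.01765  =>  V_1 = 0.07524 V
V_th = V_1 - V_2 = 0.07524 - 0 = 0.07524 V
Step 2 — R_th: zero the source — replace V1 by a short circuit (node 2 merges into node 0) — and find the resistance seen between A (node 1) and B (node 0).
Reduce the network between node 1 (A) and node 0 (B) by series/parallel combination:
  Rp1 = R1 ‖ R2 ‖ R3 (parallel, all between nodes 0 and 1) = 1/(1/510 + 1/4.3 + 1/43000) = 4.264 Ω
R_th = 4.264 Ω
I_n = V_th/R_th = 0.07524/4.264 = 0.01765 A, and R_n = R_th = 4.264 Ω

Final answer: I_n = 0.01765 A, R_n = 4.264 Ω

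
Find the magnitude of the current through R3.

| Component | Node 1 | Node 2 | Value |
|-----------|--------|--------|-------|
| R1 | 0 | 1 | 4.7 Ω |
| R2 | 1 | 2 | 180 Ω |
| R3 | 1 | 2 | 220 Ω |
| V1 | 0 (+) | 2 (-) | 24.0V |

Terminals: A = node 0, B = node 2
Nodal analysis, taking node 2 as the 0 V reference.
Source V1 fixes V_0 = 24 V.
KCL at each unknown node (sum of currents leaving = 0; resistances in Ω):
  Node 1: (V_1 - 24)/4.7 + (V_1 - 0)/180 + (V_1 - 0)/220 = 0
Collecting terms: 0.2229 × V_1 = 5.106  =>  V_1 = 22.91 V
I_R3 = (V_1 - V_2)/R3 = (22.91 - 0)/220 = 0.1041 A
|I_R3| = 0.1041 A

Final answer: |I_R3| = 0.1041 A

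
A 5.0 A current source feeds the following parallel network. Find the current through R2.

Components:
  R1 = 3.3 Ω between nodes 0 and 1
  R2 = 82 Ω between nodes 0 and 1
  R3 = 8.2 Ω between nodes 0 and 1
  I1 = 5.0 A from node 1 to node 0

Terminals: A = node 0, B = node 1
All resistors sit directly between nodes 0 and 1, so they are in parallel and share one voltage V; the full source current 5 A splits among them.
1/R_par = 1/3.3 + 1/82 + 1/8.2 = 0.4372 S  =>  R_par = 2.287 Ω
V = I × R_par = 5 × 2.287 = 11.44 V
I_R2 = V/R2 = 11.44/82 = 0.1395 A

Final answer: 0.1395 A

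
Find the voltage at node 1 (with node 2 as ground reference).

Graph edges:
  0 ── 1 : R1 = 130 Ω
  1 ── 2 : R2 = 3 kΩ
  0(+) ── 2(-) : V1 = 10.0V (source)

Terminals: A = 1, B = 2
Nodal analysis, taking node 2 as the 0 V reference.
Source V1 fixes V_0 = 10 V.
KCL at each unknown node (sum of currents leaving = 0; resistances in Ω):
  Node 1: (V_1 - 10)/130 + (V_1 - 0)/3000 = 0
Collecting terms: 0.008026 × V_1 = 0.07692  =>  V_1 = 9.585 V
The requested potential is V_1 = 9.585 V.

Final answer: V_1 = 9.585 V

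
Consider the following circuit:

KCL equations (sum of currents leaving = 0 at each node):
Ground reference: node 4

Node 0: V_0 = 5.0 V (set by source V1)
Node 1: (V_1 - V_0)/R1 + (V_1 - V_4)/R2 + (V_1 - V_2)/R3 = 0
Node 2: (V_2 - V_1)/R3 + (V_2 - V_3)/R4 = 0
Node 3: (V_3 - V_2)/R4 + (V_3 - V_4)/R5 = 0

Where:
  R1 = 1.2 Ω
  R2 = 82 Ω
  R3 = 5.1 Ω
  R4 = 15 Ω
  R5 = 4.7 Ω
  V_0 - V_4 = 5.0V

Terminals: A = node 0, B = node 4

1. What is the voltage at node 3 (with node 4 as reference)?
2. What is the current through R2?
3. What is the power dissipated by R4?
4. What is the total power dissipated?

Nodal analysis, taking node 4 as the 0 V reference.
Source V1 fixes V_0 = 5 V.
KCL at each unknown node (sum of currents leaving = 0; resistances in Ω):
  Node 1: (V_1 - 5)/1.2 + (V_1 - 0)/82 + (V_1 - V_2)/5.1 = 0
  Node 2: (V_2 - V_1)/5.1 + (V_2 - V_3)/15 = 0
  Node 3: (V_3 - V_2)/15 + (V_3 - 0)/4.7 = 0
Collecting terms (coefficients in siemens):
  1.042·V_1 - 0.1961·V_2 = 4.167
  0.2627·V_2 - 0.1961·V_1 - 0.06667·V_3 = 0
  0.2794·V_3 - 0.06667·V_2 = 0
Solving these 3 simultaneous equations (Gaussian elimination) gives:
  V_1 = 4.704 V, V_2 = 3.736 V, V_3 = 0.8914 V
Part 1:
  Read off the nodal solution: V_3 = 0.8914 V
Part 2:
  I_R2 = (V_1 - V_4)/R2 = (4.704 - 0)/82 = 0.05736 A
  Magnitude: I_R2 = 0.05736 A
Part 3:
  I_R4 = (V_2 - V_3)/R4 = (3.736 - 0.8914)/15 = 0.1897 A
  P_R4 = I_R4² × R4 = (0.1897)² × 15 = 0.5396 W
Part 4:
  Power in each resistor, P = (ΔV)²/R:
    P_R1 = (5 - 4.704)²/1.2 = 0.07322 W
    P_R2 = (4.704 - 0)²/82 = 0.2698 W
    P_R3 = (4.704 - 3.736)²/5.1 = 0.1835 W
    P_R4 = (3.736 - 0.8914)²/15 = 0.5396 W
    P_R5 = (0.8914 - 0)²/4.7 = 0.1691 W
  P_total = P_R1 + P_R2 + P_R3 + P_R4 + P_R5 = 1.235 W

Final answers:
1. V_3 = 0.8914 V
2. I_R2 = 0.05736 A
3. P_R4 = 0.5396 W
4. P_total = 1.235 W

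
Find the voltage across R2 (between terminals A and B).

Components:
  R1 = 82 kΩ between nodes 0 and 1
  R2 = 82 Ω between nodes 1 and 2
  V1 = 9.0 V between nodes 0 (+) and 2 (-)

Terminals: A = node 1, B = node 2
R1 and R2 are in series across V1 (node 0 → node 1 → node 2), and the output A–B is taken across R2, so this is a voltage divider.
Series current: I = V1/(R1 + R2) = 9/(82000 + 82) = 9/82080 = 0.0001096 A
V_R2 = I × R2 = V1 × R2/(R1 + R2) = 9 × 82/82080 = 0.008991 V

Final answer: 0.008991 V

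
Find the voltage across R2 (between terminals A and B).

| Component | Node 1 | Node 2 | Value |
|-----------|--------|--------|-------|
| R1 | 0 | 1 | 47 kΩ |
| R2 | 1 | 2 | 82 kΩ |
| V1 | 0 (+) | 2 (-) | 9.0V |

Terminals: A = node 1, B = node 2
R1 and R2 are in series across V1 (node 0 → node 1 → node 2), and the output A–B is taken across R2, so this is a voltage divider.
Series current: I = V1/(R1 + R2) = 9/(47000 + 82000) = 9/129000 = 0.00006977 A
V_R2 = I × R2 = V1 × R2/(R1 + R2) = 9 × 82000/129000 = 5.721 V

Final answer: 5.721 V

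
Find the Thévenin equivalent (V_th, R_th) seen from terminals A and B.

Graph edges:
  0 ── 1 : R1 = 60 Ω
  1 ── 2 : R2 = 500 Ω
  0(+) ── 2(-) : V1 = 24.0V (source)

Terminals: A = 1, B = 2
Step 1 — V_th is the open-circuit voltage V_A - V_B (nothing connected across the terminals).
Nodal analysis, taking node 2 as the 0 V reference.
Source V1 fixes V_0 = 24 V.
KCL at each unknown node (sum of currents leaving = 0; resistances in Ω):
  Node 1: (V_1 - 24)/60 + (V_1 - 0)/500 = 0
Collecting terms: 0.01867 × V_1 = 0.4  =>  V_1 = 21.43 V
V_th = V_1 - V_2 = 21.43 - 0 = 21.43 V
Step 2 — R_th: zero the source — replace V1 by a short circuit (node 2 merges into node 0) — and find the resistance seen between A (node 1) and B (node 0).
Reduce the network between node 1 (A) and node 0 (B) by series/parallel combination:
  Rp1 = R1 ‖ R2 (parallel, both between nodes 0 and 1) = 1/(1/60 + 1/500) = 53.57 Ω
R_th = 53.57 Ω

Final answer: V_th = 21.43 V, R_th = 53.57 Ω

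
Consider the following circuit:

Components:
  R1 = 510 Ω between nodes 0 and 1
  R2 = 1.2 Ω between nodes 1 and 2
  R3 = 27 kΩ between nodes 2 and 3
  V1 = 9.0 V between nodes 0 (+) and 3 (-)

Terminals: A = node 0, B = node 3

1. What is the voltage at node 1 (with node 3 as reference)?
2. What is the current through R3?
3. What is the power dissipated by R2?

Nodal analysis, taking node 3 as the 0 V reference.
Source V1 fixes V_0 = 9 V.
KCL at each unknown node (sum of currents leaving = 0; resistances in Ω):
  Node 1: (V_1 - 9)/510 + (V_1 - V_2)/1.2 = 0
  Node 2: (V_2 - V_1)/1.2 + (V_2 - 0)/27000 = 0
Collecting terms (coefficients in siemens):
  0.8353·V_1 - 0.8333·V_2 = 0.01765
  0.8334·V_2 - 0.8333·V_1 = 0
Determinant D = (0.8353)(0.8334) - (-0.8333)(-0.8333) = 0.001665
V_1 = [(0.01765)(0.8334) - (-0.8333)(0)]/D = 8.833 V
V_2 = [(0.8353)(0) - (0.01765)(-0.8333)]/D = 8.833 V
Part 1:
  Read off the nodal solution: V_1 = 8.833 V
Part 2:
  I_R3 = (V_2 - V_3)/R3 = (8.833 - 0)/27000 = 0.0003271 A
  Magnitude: I_R3 = 0.0003271 A
Part 3:
  I_R2 = (V_1 - V_2)/R2 = (8.833 - 8.833)/1.2 = 0.0003271 A
  P_R2 = I_R2² × R2 = (0.0003271)² × 1.2 = 0.0000001284 W

Final answers:
1. V_1 = 8.833 V
2. I_R3 = 0.0003271 A
3. P_R2 = 1.284e-07 W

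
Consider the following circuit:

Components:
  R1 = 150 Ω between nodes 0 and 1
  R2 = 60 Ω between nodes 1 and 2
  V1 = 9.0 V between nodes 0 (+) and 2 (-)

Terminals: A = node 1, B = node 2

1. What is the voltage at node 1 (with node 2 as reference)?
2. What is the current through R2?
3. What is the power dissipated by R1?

Nodal analysis, taking node 2 as the 0 V reference.
Source V1 fixes V_0 = 9 V.
KCL at each unknown node (sum of currents leaving = 0; resistances in Ω):
  Node 1: (V_1 - 9)/150 + (V_1 - 0)/60 = 0
Collecting terms: 0.02333 × V_1 = 0.06  =>  V_1 = 2.571 V
Part 1:
  Read off the nodal solution: V_1 = 2.571 V
Part 2:
  I_R2 = (V_1 - V_2)/R2 = (2.571 - 0)/60 = 0.04286 A
  Magnitude: I_R2 = 0.04286 A
Part 3:
  I_R1 = (V_0 - V_1)/R1 = (9 - 2.571)/150 = 0.04286 A
  P_R1 = I_R1² × R1 = (0.04286)² × 150 = 0.2755 W

Final answers:
1. V_1 = 2.571 V
2. I_R2 = 0.04286 A
3. P_R1 = 0.2755 W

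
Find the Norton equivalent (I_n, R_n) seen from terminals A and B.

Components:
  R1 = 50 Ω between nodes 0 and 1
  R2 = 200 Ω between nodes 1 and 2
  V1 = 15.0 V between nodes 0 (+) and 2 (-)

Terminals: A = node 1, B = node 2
Find the Thévenin equivalent first; then I_n = V_th/R_th and R_n = R_th.
Step 1 — V_th is the open-circuit voltage V_A - V_B (nothing connected across the terminals).
Nodal analysis, taking node 2 as the 0 V reference.
Source V1 fixes V_0 = 15 V.
KCL at each unknown node (sum of currents leaving = 0; resistances in Ω):
  Node 1: (V_1 - 15)/50 + (V_1 - 0)/200 = 0
Collecting terms: 0.025 × V_1 = 0.3  =>  V_1 = 12 V
V_th = V_1 - V_2 = 12 - 0 = 12 V
Step 2 — R_th: zero the source — replace V1 by a short circuit (node 2 merges into node 0) — and find the resistance seen between A (node 1) and B (node 0).
Reduce the network between node 1 (A) and node 0 (B) by series/parallel combination:
  Rp1 = R1 ‖ R2 (parallel, both between nodes 0 and 1) = 1/(1/50 + 1/200) = 40 Ω
R_th = 40 Ω
I_n = V_th/R_th = 12/40 = 0.3 A, and R_n = R_th = 40 Ω

Final answer: I_n = 0.3 A, R_n = 40 Ω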